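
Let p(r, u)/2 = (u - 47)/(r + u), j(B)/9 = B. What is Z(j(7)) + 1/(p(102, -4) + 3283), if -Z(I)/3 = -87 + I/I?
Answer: 41490577/160816 ≈ 258.00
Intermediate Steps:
j(B) = 9*B
p(r, u) = 2*(-47 + u)/(r + u) (p(r, u) = 2*((u - 47)/(r + u)) = 2*((-47 + u)/(r + u)) = 2*(-47 + u)/(r + u))
Z(I) = 258 (Z(I) = -3*(-87 + I/I) = -3*(-87 + 1) = -3*(-86) = 258)
Z(j(7)) + 1/(p(102, -4) + 3283) = 258 + 1/(2*(-47 - 4)/(102 - 4) + 3283) = 258 + 1/(2*(-51)/98 + 3283) = 258 + 1/(2*(1/98)*(-51) + 3283) = 258 + 1/(-51/49 + 3283) = 258 + 1/(160816/49) = 258 + 49/160816 = 41490577/160816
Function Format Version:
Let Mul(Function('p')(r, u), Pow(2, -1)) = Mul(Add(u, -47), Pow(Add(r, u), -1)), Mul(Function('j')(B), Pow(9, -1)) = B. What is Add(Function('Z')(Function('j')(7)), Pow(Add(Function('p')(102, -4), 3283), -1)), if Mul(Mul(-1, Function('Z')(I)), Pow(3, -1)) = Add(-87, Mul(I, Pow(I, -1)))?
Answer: Rational(41490577, 160816) ≈ 258.00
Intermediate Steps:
Function('j')(B) = Mul(9, B)
Function('p')(r, u) = Mul(2, Pow(Add(r, u), -1), Add(-47, u)) (Function('p')(r, u) = Mul(2, Mul(Add(u, -47), Pow(Add(r, u), -1))) = Mul(2, Mul(Add(-47, u), Pow(Add(r, u), -1))) = Mul(2, Mul(Pow(Add(r, u), -1), Add(-47, u))) = Mul(2, Pow(Add(r, u), -1), Add(-47, u)))
Function('Z')(I) = 258 (Function('Z')(I) = Mul(-3, Add(-87, Mul(I, Pow(I, -1)))) = Mul(-3, Add(-87, 1)) = Mul(-3, -86) = 258)
Add(Function('Z')(Function('j')(7)), Pow(Add(Function('p')(102, -4), 3283), -1)) = Add(258, Pow(Add(Mul(2, Pow(Add(102, -4), -1), Add(-47, -4)), 3283), -1)) = Add(258, Pow(Add(Mul(2, Pow(98, -1), -51), 3283), -1)) = Add(258, Pow(Add(Mul(2, Rational(1, 98), -51), 3283), -1)) = Add(258, Pow(Add(Rational(-51, 49), 3283), -1)) = Add(258, Pow(Rational(160816, 49), -1)) = Add(258, Rational(49, 160816)) = Rational(41490577, 160816)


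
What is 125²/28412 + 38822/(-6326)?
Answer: -502083457/89867156 ≈ -5.5870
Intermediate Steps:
125²/28412 + 38822/(-6326) = 15625*(1/28412) + 38822*(-1/6326) = 15625/28412 - 19411/3163 = -502083457/89867156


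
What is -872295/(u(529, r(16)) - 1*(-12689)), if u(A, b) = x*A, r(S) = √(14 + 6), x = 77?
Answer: -872295/53422 ≈ -16.328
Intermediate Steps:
r(S) = 2*√5 (r(S) = √20 = 2*√5)
u(A, b) = 77*A
-872295/(u(529, r(16)) - 1*(-12689)) = -872295/(77*529 - 1*(-12689)) = -872295/(40733 + 12689) = -872295/53422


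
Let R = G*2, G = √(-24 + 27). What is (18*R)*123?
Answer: 4428*√3 ≈ 7669.5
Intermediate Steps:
G = √3 ≈ 1.7320
R = 2*√3 (R = √3*2 = 2*√3 ≈ 3.4641)
(18*R)*123 = (18*(2*√3))*123 = (36*√3)*123 = 4428*√3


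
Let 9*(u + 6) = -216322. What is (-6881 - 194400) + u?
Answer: -2027905/9 ≈ -2.2532e+5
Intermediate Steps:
u = -216376/9 (u = -6 + (⅑)*(-216322) = -6 - 216322/9 = -216376/9 ≈ -24042.)
(-6881 - 194400) + u = (-6881 - 194400) - 216376/9 = -201281 - 216376/9 = -2027905/9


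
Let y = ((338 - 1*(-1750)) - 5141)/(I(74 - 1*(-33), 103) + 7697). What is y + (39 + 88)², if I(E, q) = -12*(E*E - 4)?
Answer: 2091015000/129643 ≈ 16129.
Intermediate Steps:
I(E, q) = 48 - 12*E² (I(E, q) = -12*(E² - 4) = -12*(-4 + E²) = 48 - 12*E²)
y = 3053/129643 (y = ((338 - 1*(-1750)) - 5141)/((48 - 12*(74 - 1*(-33))²) + 7697) = ((338 + 1750) - 5141)/((48 - 12*(74 + 33)²) + 7697) = (2088 - 5141)/((48 - 12*107²) + 7697) = -3053/((48 - 12*11449) + 7697) = -3053/((48 - 137388) + 7697) = -3053/(-137340 + 7697) = -3053/(-129643) = -3053*(-1/129643) = 3053/129643 ≈ 0.023549)
y + (39 + 88)² = 3053/129643 + (39 + 88)² = 3053/129643 + 127² = 3053/129643 + 16129 = 2091015000/129643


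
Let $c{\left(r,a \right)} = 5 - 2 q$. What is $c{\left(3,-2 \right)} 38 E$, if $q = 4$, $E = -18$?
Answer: $2052$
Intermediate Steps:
$c{\left(r,a \right)} = -3$ ($c{\left(r,a \right)} = 5 - 8 = -3$)
$c{\left(3,-2 \right)} 38 E = \left(-3\right) 38 \left(-18\right) = \left(-114\right) \left(-18\right) = 2052$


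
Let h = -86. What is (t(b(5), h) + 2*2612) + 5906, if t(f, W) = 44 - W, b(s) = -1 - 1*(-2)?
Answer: 11260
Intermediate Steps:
b(s) = 1 (b(s) = -1 + 2 = 1)
(t(b(5), h) + 2*2612) + 5906 = ((44 - 1*(-86)) + 2*2612) + 5906 = ((44 + 86) + 5224) + 5906 = (130 + 5224) + 5906 = 5354 + 5906 = 11260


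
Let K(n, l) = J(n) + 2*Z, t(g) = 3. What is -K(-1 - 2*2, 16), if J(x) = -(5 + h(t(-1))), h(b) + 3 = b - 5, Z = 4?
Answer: -8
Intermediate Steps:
h(b) = -8 + b (h(b) = -3 + (b - 5) = -3 + (-5 + b) = -8 + b)
J(x) = 0 (J(x) = -(5 + (-8 + 3)) = -(5 - 5) = -1*0 = 0)
K(n, l) = 8 (K(n, l) = 0 + 2*4 = 0 + 8 = 8)
-K(-1 - 2*2, 16) = -1*8 = -8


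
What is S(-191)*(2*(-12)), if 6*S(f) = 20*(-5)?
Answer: 400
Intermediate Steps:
S(f) = -50/3 (S(f) = (20*(-5))/6 = (1/6)*(-100) = -50/3)
S(-191)*(2*(-12)) = -100*(-12)/3 = -50/3*(-24) = 400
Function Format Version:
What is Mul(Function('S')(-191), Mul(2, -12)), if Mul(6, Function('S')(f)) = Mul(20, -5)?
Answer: 400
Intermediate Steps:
Function('S')(f) = Rational(-50, 3) (Function('S')(f) = Mul(Rational(1, 6), Mul(20, -5)) = Mul(Rational(1, 6), -100) = Rational(-50, 3))
Mul(Function('S')(-191), Mul(2, -12)) = Mul(Rational(-50, 3), Mul(2, -12)) = Mul(Rational(-50, 3), -24) = 400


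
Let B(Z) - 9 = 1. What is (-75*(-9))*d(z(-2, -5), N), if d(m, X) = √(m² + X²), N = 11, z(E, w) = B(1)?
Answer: 675*√221 ≈ 10035.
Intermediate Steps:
B(Z) = 10 (B(Z) = 9 + 1 = 10)
z(E, w) = 10
d(m, X) = √(X² + m²)
(-75*(-9))*d(z(-2, -5), N) = (-75*(-9))*√(11² + 10²) = 675*√(121 + 100) = 675*√221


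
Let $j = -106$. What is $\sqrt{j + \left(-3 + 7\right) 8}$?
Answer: $i \sqrt{74} \approx 8.6023 i$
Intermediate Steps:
$\sqrt{j + \left(-3 + 7\right) 8} = \sqrt{-106 + \left(-3 + 7\right) 8} = \sqrt{-106 + 4 \cdot 8} = \sqrt{-106 + 32} = \sqrt{-74} = i \sqrt{74}$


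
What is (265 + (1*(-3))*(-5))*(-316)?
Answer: -88480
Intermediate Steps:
(265 + (1*(-3))*(-5))*(-316) = (265 - 3*(-5))*(-316) = (265 + 15)*(-316) = 280*(-316) = -88480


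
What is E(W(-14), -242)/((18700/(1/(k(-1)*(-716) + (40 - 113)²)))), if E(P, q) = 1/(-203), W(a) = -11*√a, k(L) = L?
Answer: -1/22947424500 ≈ -4.3578e-11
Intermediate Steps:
E(P, q) = -1/203
E(W(-14), -242)/((18700/(1/(k(-1)*(-716) + (40 - 113)²)))) = -1/(18700*(-1*(-716) + (40 - 113)²))/203 = -1/(18700*(716 + (-73)²))/203 = -1/(18700*(716 + 5329))/203 = -1/(203*(18700/(1/6045))) = -1/(203*(18700*6045)) = -1/203/113041500 = -1/203*1/113041500 = -1/22947424500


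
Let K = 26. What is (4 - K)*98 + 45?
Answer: -2111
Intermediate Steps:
(4 - K)*98 + 45 = (4 - 1*26)*98 + 45 = (4 - 26)*98 + 45 = -22*98 + 45 = -2156 + 45 = -2111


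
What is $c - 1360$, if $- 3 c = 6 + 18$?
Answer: $-1368$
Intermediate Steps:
$c = -8$ ($c = - \frac{6 + 18}{3} = \left(- \frac{1}{3}\right) 24 = -8$)
$c - 1360 = -8 - 1360 = -1368$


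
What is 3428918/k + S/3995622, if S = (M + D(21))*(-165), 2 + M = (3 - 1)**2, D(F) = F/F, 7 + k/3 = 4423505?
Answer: 84531427793/327307887514 ≈ 0.25826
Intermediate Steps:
k = 13270494 (k = -21 + 3*4423505 = -21 + 13270515 = 13270494)
D(F) = 1
M = 2 (M = -2 + (3 - 1)**2 = -2 + 2**2 = -2 + 4 = 2)
S = -495 (S = (2 + 1)*(-165) = 3*(-165) = -495)
3428918/k + S/3995622 = 3428918/13270494 - 495/3995622 = 3428918*(1/13270494) - 495*1/3995622 = 1714459/6635247 - 55/443958 = 84531427793/327307887514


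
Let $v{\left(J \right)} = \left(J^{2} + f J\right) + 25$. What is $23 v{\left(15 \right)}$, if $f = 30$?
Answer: $16100$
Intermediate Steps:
$v{\left(J \right)} = 25 + J^{2} + 30 J$ ($v{\left(J \right)} = \left(J^{2} + 30 J\right) + 25 = 25 + J^{2} + 30 J$)
$23 v{\left(15 \right)} = 23 \left(25 + 15^{2} + 30 \cdot 15\right) = 23 \left(25 + 225 + 450\right) = 23 \cdot 700 = 16100$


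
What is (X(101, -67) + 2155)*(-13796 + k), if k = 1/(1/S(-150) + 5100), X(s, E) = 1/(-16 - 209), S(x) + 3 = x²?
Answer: -767497314693040126/25815307725 ≈ -2.9730e+7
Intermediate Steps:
S(x) = -3 + x²
X(s, E) = -1/225 (X(s, E) = 1/(-225) = -1/225)
k = 22497/114734701 (k = 1/(1/(-3 + (-150)²) + 5100) = 1/(1/(-3 + 22500) + 5100) = 1/(1/22497 + 5100) = 1/(114734701/22497) = 22497/114734701 ≈ 0.00019608)
(X(101, -67) + 2155)*(-13796 + k) = (-1/225 + 2155)*(-13796 + 22497/114734701) = (484874/225)*(-1582879912499/114734701) = -767497314693040126/25815307725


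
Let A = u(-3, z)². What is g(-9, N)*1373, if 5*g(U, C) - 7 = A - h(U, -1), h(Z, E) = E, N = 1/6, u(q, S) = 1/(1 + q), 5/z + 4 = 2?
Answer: 45309/20 ≈ 2265.4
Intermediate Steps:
z = -5/2 (z = 5/(-4 + 2) = 5/(-2) = 5*(-½) = -5/2 ≈ -2.5000)
N = ⅙ ≈ 0.16667
A = ¼ (A = (1/(1 - 3))² = (1/(-2))² = (-½)² = ¼ ≈ 0.25000)
g(U, C) = 33/20 (g(U, C) = 7/5 + (¼ - 1*(-1))/5 = 7/5 + (¼ + 1)/5 = 7/5 + (⅕)*(5/4) = 7/5 + ¼ = 33/20)
g(-9, N)*1373 = (33/20)*1373 = 45309/20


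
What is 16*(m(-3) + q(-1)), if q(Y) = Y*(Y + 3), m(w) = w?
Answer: -80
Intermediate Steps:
q(Y) = Y*(3 + Y)
16*(m(-3) + q(-1)) = 16*(-3 - (3 - 1)) = 16*(-3 - 1*2) = 16*(-3 - 2) = 16*(-5) = -80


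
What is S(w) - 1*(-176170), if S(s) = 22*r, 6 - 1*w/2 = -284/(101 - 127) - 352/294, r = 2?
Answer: 176214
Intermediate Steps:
w = -14240/1911 (w = 12 - 2*(-284/(101 - 127) - 352/294) = 12 - 2*(-284/(-26) - 352*1/294) = 12 - 2*(-284*(-1/26) - 176/147) = 12 - 2*(142/13 - 176/147) = 12 - 2*18586/1911 = 12 - 37172/1911 = -14240/1911 ≈ -7.4516)
S(s) = 44 (S(s) = 22*2 = 44)
S(w) - 1*(-176170) = 44 - 1*(-176170) = 44 + 176170 = 176214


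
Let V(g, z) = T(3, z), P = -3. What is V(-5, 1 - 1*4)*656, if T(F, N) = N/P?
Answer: 656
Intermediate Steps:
T(F, N) = -N/3 (T(F, N) = N/(-3) = N*(-1/3) = -N/3)
V(g, z) = -z/3
V(-5, 1 - 1*4)*656 = -(1 - 1*4)/3*656 = -(1 - 4)/3*656 = -1/3*(-3)*656 = 1*656 = 656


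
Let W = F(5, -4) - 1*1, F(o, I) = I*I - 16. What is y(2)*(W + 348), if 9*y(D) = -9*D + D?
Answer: -5552/9 ≈ -616.89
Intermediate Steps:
y(D) = -8*D/9 (y(D) = (-9*D + D)/9 = (-8*D)/9 = -8*D/9)
F(o, I) = -16 + I² (F(o, I) = I² - 16 = -16 + I²)
W = -1 (W = (-16 + (-4)²) - 1*1 = (-16 + 16) - 1 = 0 - 1 = -1)
y(2)*(W + 348) = (-8/9*2)*(-1 + 348) = -16/9*347 = -5552/9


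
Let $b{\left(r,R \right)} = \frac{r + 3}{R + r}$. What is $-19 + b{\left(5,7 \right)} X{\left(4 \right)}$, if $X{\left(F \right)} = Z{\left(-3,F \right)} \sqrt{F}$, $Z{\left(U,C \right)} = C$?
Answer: $- \frac{41}{3} \approx -13.667$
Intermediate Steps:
$b{\left(r,R \right)} = \frac{3 + r}{R + r}$
$X{\left(F \right)} = F^{\frac{3}{2}}$ ($X{\left(F \right)} = F \sqrt{F} = F^{\frac{3}{2}}$)
$-19 + b{\left(5,7 \right)} X{\left(4 \right)} = -19 + \frac{3 + 5}{7 + 5} \cdot 4^{\frac{3}{2}} = -19 + \frac{1}{12} \cdot 8 \cdot 8 = -19 + \frac{2}{3} \cdot 8 = -19 + \frac{16}{3} = - \frac{41}{3}$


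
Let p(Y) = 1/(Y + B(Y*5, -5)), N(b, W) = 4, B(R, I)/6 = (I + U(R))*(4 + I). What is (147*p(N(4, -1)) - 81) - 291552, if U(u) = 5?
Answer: -1166385/4 ≈ -2.9160e+5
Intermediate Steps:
B(R, I) = 6*(4 + I)*(5 + I) (B(R, I) = 6*((I + 5)*(4 + I)) = 6*((5 + I)*(4 + I)) = 6*((4 + I)*(5 + I)) = 6*(4 + I)*(5 + I))
p(Y) = 1/Y (p(Y) = 1/(Y + (120 + 6*(-5)**2 + 54*(-5))) = 1/(Y + (120 + 6*25 - 270)) = 1/(Y + (120 + 150 - 270)) = 1/(Y + 0) = 1/Y)
(147*p(N(4, -1)) - 81) - 291552 = (147/4 - 81) - 291552 = -177/4 - 291552 = -1166385/4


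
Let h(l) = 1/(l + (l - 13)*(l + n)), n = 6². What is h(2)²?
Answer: 1/173056 ≈ 5.7785e-6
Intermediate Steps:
n = 36
h(l) = 1/(l + (-13 + l)*(36 + l)) (h(l) = 1/(l + (l - 13)*(l + 36)) = 1/(l + (-13 + l)*(36 + l)))
h(2)² = (1/(-468 + 2² + 24*2))² = (1/(-468 + 4 + 48))² = (1/(-416))² = (-1/416)² = 1/173056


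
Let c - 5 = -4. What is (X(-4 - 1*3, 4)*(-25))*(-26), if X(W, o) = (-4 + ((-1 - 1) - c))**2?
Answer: 31850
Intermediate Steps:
c = 1 (c = 5 - 4 = 1)
X(W, o) = 49 (X(W, o) = (-4 + ((-1 - 1) - 1*1))**2 = (-4 + (-2 - 1))**2 = (-4 - 3)**2 = (-7)**2 = 49)
(X(-4 - 1*3, 4)*(-25))*(-26) = (49*(-25))*(-26) = -1225*(-26) = 31850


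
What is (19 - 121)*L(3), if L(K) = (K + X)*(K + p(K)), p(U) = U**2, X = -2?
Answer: -1224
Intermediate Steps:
L(K) = (-2 + K)*(K + K**2) (L(K) = (K - 2)*(K + K**2) = (-2 + K)*(K + K**2))
(19 - 121)*L(3) = (19 - 121)*(3*(-2 + 3**2 - 1*3)) = -306*(-2 + 9 - 3) = -306*4 = -102*12 = -1224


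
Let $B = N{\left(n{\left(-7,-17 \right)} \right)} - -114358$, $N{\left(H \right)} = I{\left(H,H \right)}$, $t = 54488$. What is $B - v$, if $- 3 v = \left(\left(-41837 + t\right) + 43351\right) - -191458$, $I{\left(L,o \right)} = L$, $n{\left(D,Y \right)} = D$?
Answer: $\frac{590513}{3} \approx 1.9684 \cdot 10^{5}$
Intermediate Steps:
$N{\left(H \right)} = H$
$B = 114351$ ($B = -7 - -114358 = -7 + 114358 = 114351$)
$v = - \frac{247460}{3}$ ($v = - \frac{\left(\left(-41837 + 54488\right) + 43351\right) - -191458}{3} = - \frac{\left(12651 + 43351\right) + 191458}{3} = - \frac{56002 + 191458}{3} = \left(- \frac{1}{3}\right) 247460 = - \frac{247460}{3} \approx -82487.0$)
$B - v = 114351 - - \frac{247460}{3} = 114351 + \frac{247460}{3} = \frac{590513}{3}$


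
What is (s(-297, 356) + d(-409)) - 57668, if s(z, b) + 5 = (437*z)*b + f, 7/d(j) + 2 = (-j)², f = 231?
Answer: -1105530804421/23897 ≈ -4.6262e+7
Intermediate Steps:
d(j) = 7/(-2 + j²) (d(j) = 7/(-2 + (-j)²) = 7/(-2 + j²))
s(z, b) = 226 + 437*b*z (s(z, b) = -5 + ((437*z)*b + 231) = -5 + (437*b*z + 231) = -5 + (231 + 437*b*z) = 226 + 437*b*z)
(s(-297, 356) + d(-409)) - 57668 = ((226 + 437*356*(-297)) + 7/(-2 + (-409)²)) - 57668 = ((226 - 46204884) + 7/(-2 + 167281)) - 57668 = (-46204658 + 7/167279) - 57668 = (-46204658 + 7*(1/167279)) - 57668 = (-46204658 + 1/23897) - 57668 = -1104152712225/23897 - 57668 = -1105530804421/23897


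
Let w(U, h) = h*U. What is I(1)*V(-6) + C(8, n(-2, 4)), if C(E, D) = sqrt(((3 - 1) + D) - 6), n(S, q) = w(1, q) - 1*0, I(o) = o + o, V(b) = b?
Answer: -12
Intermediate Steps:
w(U, h) = U*h
I(o) = 2*o
n(S, q) = q (n(S, q) = 1*q - 1*0 = q + 0 = q)
C(E, D) = sqrt(-4 + D) (C(E, D) = sqrt((2 + D) - 6) = sqrt(-4 + D))
I(1)*V(-6) + C(8, n(-2, 4)) = (2*1)*(-6) + sqrt(-4 + 4) = 2*(-6) + sqrt(0) = -12 + 0 = -12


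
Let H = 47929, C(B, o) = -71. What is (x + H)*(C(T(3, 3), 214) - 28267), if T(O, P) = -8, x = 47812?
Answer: -2713108458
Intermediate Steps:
(x + H)*(C(T(3, 3), 214) - 28267) = (47812 + 47929)*(-71 - 28267) = 95741*(-28338) = -2713108458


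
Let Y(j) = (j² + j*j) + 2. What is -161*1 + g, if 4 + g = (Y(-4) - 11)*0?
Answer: -165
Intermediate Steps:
Y(j) = 2 + 2*j² (Y(j) = (j² + j²) + 2 = 2*j² + 2 = 2 + 2*j²)
g = -4 (g = -4 + ((2 + 2*(-4)²) - 11)*0 = -4 + ((2 + 2*16) - 11)*0 = -4 + ((2 + 32) - 11)*0 = -4 + (34 - 11)*0 = -4 + 23*0 = -4 + 0 = -4)
-161*1 + g = -161*1 - 4 = -161 - 4 = -165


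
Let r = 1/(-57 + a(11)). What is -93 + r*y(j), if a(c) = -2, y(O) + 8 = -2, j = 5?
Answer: -5477/59 ≈ -92.831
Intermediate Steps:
y(O) = -10 (y(O) = -8 - 2 = -10)
r = -1/59 (r = 1/(-57 - 2) = 1/(-59) = -1/59 ≈ -0.016949)
-93 + r*y(j) = -93 - 1/59*(-10) = -93 + 10/59 = -5477/59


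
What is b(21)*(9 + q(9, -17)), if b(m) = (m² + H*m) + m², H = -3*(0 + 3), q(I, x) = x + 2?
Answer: -4158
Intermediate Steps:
q(I, x) = 2 + x
H = -9 (H = -3*3 = -9)
b(m) = -9*m + 2*m² (b(m) = (m² - 9*m) + m² = -9*m + 2*m²)
b(21)*(9 + q(9, -17)) = (21*(-9 + 2*21))*(9 + (2 - 17)) = (21*(-9 + 42))*(9 - 15) = (21*33)*(-6) = 693*(-6) = -4158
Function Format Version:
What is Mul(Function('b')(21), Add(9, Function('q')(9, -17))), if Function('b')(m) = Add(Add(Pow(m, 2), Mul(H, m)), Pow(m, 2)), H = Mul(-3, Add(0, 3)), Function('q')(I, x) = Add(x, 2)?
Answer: -4158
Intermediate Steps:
Function('q')(I, x) = Add(2, x)
H = -9 (H = Mul(-3, 3) = -9)
Function('b')(m) = Add(Mul(-9, m), Mul(2, Pow(m, 2))) (Function('b')(m) = Add(Add(Pow(m, 2), Mul(-9, m)), Pow(m, 2)) = Add(Mul(-9, m), Mul(2, Pow(m, 2))))
Mul(Function('b')(21), Add(9, Function('q')(9, -17))) = Mul(Mul(21, Add(-9, Mul(2, 21))), Add(9, Add(2, -17))) = Mul(Mul(21, Add(-9, 42)), Add(9, -15)) = Mul(Mul(21, 33), -6) = Mul(693, -6) = -4158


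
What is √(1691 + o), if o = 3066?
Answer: √4757 ≈ 68.971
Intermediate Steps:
√(1691 + o) = √(1691 + 3066) = √4757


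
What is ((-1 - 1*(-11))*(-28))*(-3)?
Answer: 840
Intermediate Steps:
((-1 - 1*(-11))*(-28))*(-3) = ((-1 + 11)*(-28))*(-3) = (10*(-28))*(-3) = -280*(-3) = 840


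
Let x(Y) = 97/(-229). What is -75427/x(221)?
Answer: 17272783/97 ≈ 1.7807e+5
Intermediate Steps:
x(Y) = -97/229 (x(Y) = 97*(-1/229) = -97/229)
-75427/x(221) = -75427/(-97/229) = -75427*(-229/97) = 17272783/97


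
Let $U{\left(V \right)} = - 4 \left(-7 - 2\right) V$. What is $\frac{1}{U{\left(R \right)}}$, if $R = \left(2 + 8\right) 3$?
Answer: $\frac{1}{1080} \approx 0.00092593$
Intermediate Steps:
$R = 30$ ($R = 10 \cdot 3 = 30$)
$U{\left(V \right)} = 36 V$ ($U{\left(V \right)} = \left(-4\right) \left(-9\right) V = 36 V$)
$\frac{1}{U{\left(R \right)}} = \frac{1}{36 \cdot 30} = \frac{1}{1080}$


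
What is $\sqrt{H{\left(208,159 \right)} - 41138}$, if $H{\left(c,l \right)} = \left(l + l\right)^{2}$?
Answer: $\sqrt{59986} \approx 244.92$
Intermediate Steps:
$H{\left(c,l \right)} = 4 l^{2}$ ($H{\left(c,l \right)} = \left(2 l\right)^{2} = 4 l^{2}$)
$\sqrt{H{\left(208,159 \right)} - 41138} = \sqrt{4 \cdot 159^{2} - 41138} = \sqrt{4 \cdot 25281 - 41138} = \sqrt{101124 - 41138} = \sqrt{59986}$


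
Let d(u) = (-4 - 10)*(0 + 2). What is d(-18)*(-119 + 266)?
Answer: -4116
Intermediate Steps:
d(u) = -28 (d(u) = -14*2 = -28)
d(-18)*(-119 + 266) = -28*(-119 + 266) = -28*147 = -4116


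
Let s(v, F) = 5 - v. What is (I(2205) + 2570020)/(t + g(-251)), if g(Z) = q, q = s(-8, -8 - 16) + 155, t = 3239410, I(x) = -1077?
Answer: 2568943/3239578 ≈ 0.79299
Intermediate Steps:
q = 168 (q = (5 - 1*(-8)) + 155 = (5 + 8) + 155 = 13 + 155 = 168)
g(Z) = 168
(I(2205) + 2570020)/(t + g(-251)) = (-1077 + 2570020)/(3239410 + 168) = 2568943/3239578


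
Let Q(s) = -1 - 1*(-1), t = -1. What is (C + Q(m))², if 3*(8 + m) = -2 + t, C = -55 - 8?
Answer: 3969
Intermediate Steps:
C = -63
m = -9 (m = -8 + (-2 - 1)/3 = -8 + (⅓)*(-3) = -8 - 1 = -9)
Q(s) = 0 (Q(s) = -1 + 1 = 0)
(C + Q(m))² = (-63 + 0)² = (-63)² = 3969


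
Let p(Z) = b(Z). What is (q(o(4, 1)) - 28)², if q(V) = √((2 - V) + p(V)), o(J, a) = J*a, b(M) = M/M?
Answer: (28 - I)² ≈ 783.0 - 56.0*I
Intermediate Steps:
b(M) = 1
p(Z) = 1
q(V) = √(3 - V) (q(V) = √((2 - V) + 1) = √(3 - V))
(q(o(4, 1)) - 28)² = (√(3 - 4) - 28)² = (√(-1) - 28)² = (I - 28)² = (-28 + I)²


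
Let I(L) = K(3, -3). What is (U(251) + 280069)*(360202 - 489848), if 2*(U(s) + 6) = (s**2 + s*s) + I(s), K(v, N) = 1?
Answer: -44476940167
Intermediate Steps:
I(L) = 1
U(s) = -11/2 + s**2 (U(s) = -6 + ((s**2 + s*s) + 1)/2 = -6 + ((s**2 + s**2) + 1)/2 = -6 + (2*s**2 + 1)/2 = -6 + (1 + 2*s**2)/2 = -6 + (1/2 + s**2) = -11/2 + s**2)
(U(251) + 280069)*(360202 - 489848) = ((-11/2 + 251**2) + 280069)*(360202 - 489848) = ((-11/2 + 63001) + 280069)*(-129646) = (125991/2 + 280069)*(-129646) = (686129/2)*(-129646) = -44476940167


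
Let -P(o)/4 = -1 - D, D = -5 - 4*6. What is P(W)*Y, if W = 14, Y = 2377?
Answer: -266224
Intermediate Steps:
D = -29 (D = -5 - 24 = -29)
P(o) = -112 (P(o) = -4*(-1 - 1*(-29)) = -4*(-1 + 29) = -4*28 = -112)
P(W)*Y = -112*2377 = -266224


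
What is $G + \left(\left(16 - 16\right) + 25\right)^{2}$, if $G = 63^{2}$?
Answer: $4594$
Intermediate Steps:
$G = 3969$
$G + \left(\left(16 - 16\right) + 25\right)^{2} = 3969 + \left(\left(16 - 16\right) + 25\right)^{2} = 3969 + \left(0 + 25\right)^{2} = 3969 + 25^{2} = 3969 + 625 = 4594$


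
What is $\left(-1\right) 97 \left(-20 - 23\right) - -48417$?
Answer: $52588$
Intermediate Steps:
$\left(-1\right) 97 \left(-20 - 23\right) - -48417 = \left(-97\right) \left(-43\right) + 48417 = 4171 + 48417 = 52588$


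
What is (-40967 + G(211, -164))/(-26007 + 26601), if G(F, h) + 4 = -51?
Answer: -2279/33 ≈ -69.061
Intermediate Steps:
G(F, h) = -55 (G(F, h) = -4 - 51 = -55)
(-40967 + G(211, -164))/(-26007 + 26601) = (-40967 - 55)/(-26007 + 26601) = -41022/594 = -41022*1/594 = -2279/33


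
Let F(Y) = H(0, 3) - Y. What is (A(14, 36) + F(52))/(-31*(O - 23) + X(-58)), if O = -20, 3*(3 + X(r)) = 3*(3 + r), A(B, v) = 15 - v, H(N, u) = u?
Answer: -14/255 ≈ -0.054902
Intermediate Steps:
X(r) = r (X(r) = -3 + (3*(3 + r))/3 = -3 + (9 + 3*r)/3 = -3 + (3 + r) = r)
F(Y) = 3 - Y
(A(14, 36) + F(52))/(-31*(O - 23) + X(-58)) = ((15 - 1*36) + (3 - 1*52))/(-31*(-20 - 23) - 58) = ((15 - 36) + (3 - 52))/(-31*(-43) - 58) = (-21 - 49)/(1333 - 58) = -70/1275 = -70*1/1275 = -14/255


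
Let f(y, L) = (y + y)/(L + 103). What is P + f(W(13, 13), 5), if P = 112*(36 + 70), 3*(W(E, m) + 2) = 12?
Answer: 320545/27 ≈ 11872.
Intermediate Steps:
W(E, m) = 2 (W(E, m) = -2 + (⅓)*12 = -2 + 4 = 2)
f(y, L) = 2*y/(103 + L) (f(y, L) = (2*y)/(103 + L) = 2*y/(103 + L))
P = 11872 (P = 112*106 = 11872)
P + f(W(13, 13), 5) = 11872 + 2*2/(103 + 5) = 11872 + 2*2/108 = 11872 + 2*2*(1/108) = 11872 + 1/27 = 320545/27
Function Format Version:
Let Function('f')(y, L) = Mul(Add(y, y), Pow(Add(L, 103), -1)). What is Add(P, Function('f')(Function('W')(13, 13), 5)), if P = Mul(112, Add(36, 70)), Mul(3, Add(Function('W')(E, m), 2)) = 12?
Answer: Rational(320545, 27) ≈ 11872.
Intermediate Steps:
Function('W')(E, m) = 2 (Function('W')(E, m) = Add(-2, Mul(Rational(1, 3), 12)) = Add(-2, 4) = 2)
Function('f')(y, L) = Mul(2, y, Pow(Add(103, L), -1)) (Function('f')(y, L) = Mul(Mul(2, y), Pow(Add(103, L), -1)) = Mul(2, y, Pow(Add(103, L), -1)))
P = 11872 (P = Mul(112, 106) = 11872)
Add(P, Function('f')(Function('W')(13, 13), 5)) = Add(11872, Mul(2, 2, Pow(Add(103, 5), -1))) = Add(11872, Mul(2, 2, Pow(108, -1))) = Add(11872, Mul(2, 2, Rational(1, 108))) = Add(11872, Rational(1, 27)) = Rational(320545, 27)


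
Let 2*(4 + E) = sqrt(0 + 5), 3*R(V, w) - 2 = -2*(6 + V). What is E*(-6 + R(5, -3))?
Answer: 152/3 - 19*sqrt(5)/3 ≈ 36.505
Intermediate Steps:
R(V, w) = -10/3 - 2*V/3 (R(V, w) = 2/3 + (-2*(6 + V))/3 = 2/3 + (-12 - 2*V)/3 = 2/3 + (-4 - 2*V/3) = -10/3 - 2*V/3)
E = -4 + sqrt(5)/2 (E = -4 + sqrt(0 + 5)/2 = -4 + sqrt(5)/2 ≈ -2.8820)
E*(-6 + R(5, -3)) = (-4 + sqrt(5)/2)*(-6 + (-10/3 - 2/3*5)) = (-4 + sqrt(5)/2)*(-6 + (-10/3 - 10/3)) = (-4 + sqrt(5)/2)*(-6 - 20/3) = (-4 + sqrt(5)/2)*(-38/3) = 152/3 - 19*sqrt(5)/3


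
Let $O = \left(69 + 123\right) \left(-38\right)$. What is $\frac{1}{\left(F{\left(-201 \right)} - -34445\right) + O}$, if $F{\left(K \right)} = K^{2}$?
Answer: $\frac{1}{67550} \approx 1.4804 \cdot 10^{-5}$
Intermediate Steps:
$O = -7296$ ($O = 192 \left(-38\right) = -7296$)
$\frac{1}{\left(F{\left(-201 \right)} - -34445\right) + O} = \frac{1}{\left(\left(-201\right)^{2} - -34445\right) - 7296} = \frac{1}{\left(40401 + 34445\right) - 7296} = \frac{1}{74846 - 7296} = \frac{1}{67550}$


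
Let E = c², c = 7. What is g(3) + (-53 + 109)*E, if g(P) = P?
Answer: 2747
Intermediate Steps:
E = 49 (E = 7² = 49)
g(3) + (-53 + 109)*E = 3 + (-53 + 109)*49 = 3 + 56*49 = 3 + 2744 = 2747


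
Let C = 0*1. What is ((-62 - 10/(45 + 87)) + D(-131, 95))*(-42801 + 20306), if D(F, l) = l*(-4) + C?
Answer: 59666965/6 ≈ 9.9445e+6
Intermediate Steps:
C = 0
D(F, l) = -4*l (D(F, l) = l*(-4) + 0 = -4*l + 0 = -4*l)
((-62 - 10/(45 + 87)) + D(-131, 95))*(-42801 + 20306) = ((-62 - 10/(45 + 87)) - 4*95)*(-42801 + 20306) = ((-62 - 10/132) - 380)*(-22495) = ((-62 - 10*1/132) - 380)*(-22495) = ((-62 - 5/66) - 380)*(-22495) = (-4097/66 - 380)*(-22495) = -29177/66*(-22495) = 59666965/6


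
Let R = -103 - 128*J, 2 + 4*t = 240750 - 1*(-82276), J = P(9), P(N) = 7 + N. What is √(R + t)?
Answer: √78605 ≈ 280.37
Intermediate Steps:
J = 16 (J = 7 + 9 = 16)
t = 80756 (t = -½ + (240750 - 1*(-82276))/4 = -½ + (240750 + 82276)/4 = -½ + (¼)*323026 = -½ + 161513/2 = 80756)
R = -2151 (R = -103 - 128*16 = -103 - 2048 = -2151)
√(R + t) = √(-2151 + 80756) = √78605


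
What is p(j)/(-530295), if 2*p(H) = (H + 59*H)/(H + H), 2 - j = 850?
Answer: -1/35353 ≈ -2.8286e-5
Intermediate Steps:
j = -848 (j = 2 - 1*850 = 2 - 850 = -848)
p(H) = 15 (p(H) = ((H + 59*H)/(H + H))/2 = ((60*H)/((2*H)))/2 = ((60*H)*(1/(2*H)))/2 = (½)*30 = 15)
p(j)/(-530295) = 15/(-530295) = 15*(-1/530295) = -1/35353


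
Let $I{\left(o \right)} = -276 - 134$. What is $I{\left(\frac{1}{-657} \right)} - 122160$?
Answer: $-122570$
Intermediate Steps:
$I{\left(o \right)} = -410$ ($I{\left(o \right)} = -276 - 134 = -410$)
$I{\left(\frac{1}{-657} \right)} - 122160 = -410 - 122160 = -122570$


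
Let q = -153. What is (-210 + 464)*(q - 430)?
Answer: -148082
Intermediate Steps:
(-210 + 464)*(q - 430) = (-210 + 464)*(-153 - 430) = 254*(-583) = -148082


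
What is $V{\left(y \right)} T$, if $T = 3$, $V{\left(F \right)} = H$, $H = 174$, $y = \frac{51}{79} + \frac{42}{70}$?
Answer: $522$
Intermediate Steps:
$y = \frac{492}{395}$ ($y = 51 \cdot \frac{1}{79} + 42 \cdot \frac{1}{70} = \frac{51}{79} + \frac{3}{5} = \frac{492}{395} \approx 1.2456$)
$V{\left(F \right)} = 174$
$V{\left(y \right)} T = 174 \cdot 3 = 522$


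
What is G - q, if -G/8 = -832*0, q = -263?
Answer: 263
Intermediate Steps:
G = 0 (G = -(-6656)*0 = -8*0 = 0)
G - q = 0 - 1*(-263) = 0 + 263 = 263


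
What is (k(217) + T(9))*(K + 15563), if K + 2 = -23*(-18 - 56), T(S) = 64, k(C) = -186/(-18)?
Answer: 3849649/3 ≈ 1.2832e+6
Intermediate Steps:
k(C) = 31/3 (k(C) = -186*(-1/18) = 31/3)
K = 1700 (K = -2 - 23*(-18 - 56) = -2 - 23*(-74) = -2 + 1702 = 1700)
(k(217) + T(9))*(K + 15563) = (31/3 + 64)*(1700 + 15563) = (223/3)*17263 = 3849649/3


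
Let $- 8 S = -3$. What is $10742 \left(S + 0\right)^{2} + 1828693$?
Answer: $\frac{58566515}{32} \approx 1.8302 \cdot 10^{6}$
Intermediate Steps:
$S = \frac{3}{8}$ ($S = \left(- \frac{1}{8}\right) \left(-3\right) = \frac{3}{8} \approx 0.375$)
$10742 \left(S + 0\right)^{2} + 1828693 = 10742 \left(\frac{3}{8} + 0\right)^{2} + 1828693 = 10742 \left(\frac{3}{8}\right)^{2} + 1828693 = 10742 \cdot \frac{9}{64} + 1828693 = \frac{48339}{32} + 1828693 = \frac{58566515}{32}$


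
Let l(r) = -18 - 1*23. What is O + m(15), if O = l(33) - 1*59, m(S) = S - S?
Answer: -100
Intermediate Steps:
m(S) = 0
l(r) = -41 (l(r) = -18 - 23 = -41)
O = -100 (O = -41 - 1*59 = -41 - 59 = -100)
O + m(15) = -100 + 0 = -100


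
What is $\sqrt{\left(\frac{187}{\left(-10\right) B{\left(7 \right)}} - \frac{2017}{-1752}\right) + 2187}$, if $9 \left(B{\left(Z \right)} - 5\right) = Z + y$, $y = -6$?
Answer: $\frac{19 \sqrt{61411154370}}{100740} \approx 46.739$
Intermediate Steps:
$B{\left(Z \right)} = \frac{13}{3} + \frac{Z}{9}$ ($B{\left(Z \right)} = 5 + \frac{Z - 6}{9} = 5 + \frac{-6 + Z}{9} = 5 + \left(- \frac{2}{3} + \frac{Z}{9}\right) = \frac{13}{3} + \frac{Z}{9}$)
$\sqrt{\left(\frac{187}{\left(-10\right) B{\left(7 \right)}} - \frac{2017}{-1752}\right) + 2187} = \sqrt{\left(\frac{187}{\left(-10\right) \left(\frac{13}{3} + \frac{1}{9} \cdot 7\right)} - \frac{2017}{-1752}\right) + 2187} = \sqrt{\left(\frac{187}{\left(-10\right) \left(\frac{13}{3} + \frac{7}{9}\right)} - - \frac{2017}{1752}\right) + 2187} = \sqrt{\left(\frac{187}{\left(-10\right) \frac{46}{9}} + \frac{2017}{1752}\right) + 2187} = \sqrt{\left(\frac{187}{- \frac{460}{9}} + \frac{2017}{1752}\right) + 2187} = \sqrt{\left(187 \left(- \frac{9}{460}\right) + \frac{2017}{1752}\right) + 2187} = \sqrt{\left(- \frac{1683}{460} + \frac{2017}{1752}\right) + 2187} = \sqrt{- \frac{505199}{201480} + 2187} = \sqrt{\frac{440131561}{201480}} = \frac{19 \sqrt{61411154370}}{100740}$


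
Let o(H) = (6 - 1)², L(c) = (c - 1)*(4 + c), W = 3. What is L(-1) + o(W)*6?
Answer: 144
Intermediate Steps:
L(c) = (-1 + c)*(4 + c)
o(H) = 25 (o(H) = 5² = 25)
L(-1) + o(W)*6 = (-4 + (-1)² + 3*(-1)) + 25*6 = (-4 + 1 - 3) + 150 = -6 + 150 = 144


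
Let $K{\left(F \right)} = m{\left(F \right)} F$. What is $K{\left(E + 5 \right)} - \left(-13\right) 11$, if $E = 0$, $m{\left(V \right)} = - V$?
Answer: $118$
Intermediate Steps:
$K{\left(F \right)} = - F^{2}$ ($K{\left(F \right)} = - F F = - F^{2}$)
$K{\left(E + 5 \right)} - \left(-13\right) 11 = - \left(0 + 5\right)^{2} - \left(-13\right) 11 = - 5^{2} - -143 = \left(-1\right) 25 + 143 = -25 + 143 = 118$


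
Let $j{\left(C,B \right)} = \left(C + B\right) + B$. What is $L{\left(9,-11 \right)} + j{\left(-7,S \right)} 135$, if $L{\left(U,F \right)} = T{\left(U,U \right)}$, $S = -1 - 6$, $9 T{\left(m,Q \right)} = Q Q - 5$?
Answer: $- \frac{25439}{9} \approx -2826.6$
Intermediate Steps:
$T{\left(m,Q \right)} = - \frac{5}{9} + \frac{Q^{2}}{9}$ ($T{\left(m,Q \right)} = \frac{Q Q - 5}{9} = \frac{Q^{2} - 5}{9} = \frac{-5 + Q^{2}}{9} = - \frac{5}{9} + \frac{Q^{2}}{9}$)
$S = -7$
$L{\left(U,F \right)} = - \frac{5}{9} + \frac{U^{2}}{9}$
$j{\left(C,B \right)} = C + 2 B$ ($j{\left(C,B \right)} = \left(B + C\right) + B = C + 2 B$)
$L{\left(9,-11 \right)} + j{\left(-7,S \right)} 135 = \left(- \frac{5}{9} + \frac{9^{2}}{9}\right) + \left(-7 + 2 \left(-7\right)\right) 135 = \left(- \frac{5}{9} + \frac{1}{9} \cdot 81\right) + \left(-7 - 14\right) 135 = \left(- \frac{5}{9} + 9\right) - 2835 = \frac{76}{9} - 2835 = - \frac{25439}{9}$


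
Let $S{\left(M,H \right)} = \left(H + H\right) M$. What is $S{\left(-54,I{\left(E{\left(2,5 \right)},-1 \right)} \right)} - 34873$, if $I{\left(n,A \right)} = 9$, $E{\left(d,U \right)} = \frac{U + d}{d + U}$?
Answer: $-35845$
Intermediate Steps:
$E{\left(d,U \right)} = 1$ ($E{\left(d,U \right)} = \frac{U + d}{U + d} = 1$)
$S{\left(M,H \right)} = 2 H M$
$S{\left(-54,I{\left(E{\left(2,5 \right)},-1 \right)} \right)} - 34873 = 2 \cdot 9 \left(-54\right) - 34873 = -972 - 34873 = -35845$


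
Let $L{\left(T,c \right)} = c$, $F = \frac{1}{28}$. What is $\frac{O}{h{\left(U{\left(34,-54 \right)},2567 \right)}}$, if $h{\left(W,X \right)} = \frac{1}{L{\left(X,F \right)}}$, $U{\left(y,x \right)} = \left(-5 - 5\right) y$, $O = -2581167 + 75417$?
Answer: $- \frac{1252875}{14} \approx -89491.0$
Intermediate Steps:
$F = \frac{1}{28} \approx 0.035714$
$O = -2505750$
$U{\left(y,x \right)} = - 10 y$
$h{\left(W,X \right)} = 28$ ($h{\left(W,X \right)} = \frac{1}{\frac{1}{28}} = 28$)
$\frac{O}{h{\left(U{\left(34,-54 \right)},2567 \right)}} = - \frac{2505750}{28} = \left(-2505750\right) \frac{1}{28} = - \frac{1252875}{14}$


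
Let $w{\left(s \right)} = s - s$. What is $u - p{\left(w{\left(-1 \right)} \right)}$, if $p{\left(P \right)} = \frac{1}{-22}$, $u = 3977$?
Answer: $\frac{87495}{22} \approx 3977.0$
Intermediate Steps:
$w{\left(s \right)} = 0$
$p{\left(P \right)} = - \frac{1}{22}$
$u - p{\left(w{\left(-1 \right)} \right)} = 3977 - - \frac{1}{22} = 3977 + \frac{1}{22} = \frac{87495}{22}$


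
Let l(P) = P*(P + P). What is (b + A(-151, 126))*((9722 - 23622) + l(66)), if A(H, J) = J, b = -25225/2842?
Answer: -863456998/1421 ≈ -6.0764e+5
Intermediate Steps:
b = -25225/2842 (b = -25225*1/2842 = -25225/2842 ≈ -8.8758)
l(P) = 2*P**2 (l(P) = P*(2*P) = 2*P**2)
(b + A(-151, 126))*((9722 - 23622) + l(66)) = (-25225/2842 + 126)*((9722 - 23622) + 2*66**2) = 332867*(-13900 + 2*4356)/2842 = 332867*(-13900 + 8712)/2842 = (332867/2842)*(-5188) = -863456998/1421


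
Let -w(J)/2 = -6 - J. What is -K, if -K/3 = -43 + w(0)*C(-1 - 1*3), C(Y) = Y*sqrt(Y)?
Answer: -129 - 288*I ≈ -129.0 - 288.0*I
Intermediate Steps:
w(J) = 12 + 2*J (w(J) = -2*(-6 - J) = 12 + 2*J)
C(Y) = Y**(3/2)
K = 129 + 288*I (K = -3*(-43 + (12 + 2*0)*(-1 - 1*3)**(3/2)) = -3*(-43 + (12 + 0)*(-1 - 3)**(3/2)) = -3*(-43 + 12*(-4)**(3/2)) = -3*(-43 + 12*(-8*I)) = -3*(-43 - 96*I) = 129 + 288*I ≈ 129.0 + 288.0*I)
-K = -(129 + 288*I) = -129 - 288*I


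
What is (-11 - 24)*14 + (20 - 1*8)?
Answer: -478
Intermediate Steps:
(-11 - 24)*14 + (20 - 1*8) = -35*14 + (20 - 8) = -490 + 12 = -478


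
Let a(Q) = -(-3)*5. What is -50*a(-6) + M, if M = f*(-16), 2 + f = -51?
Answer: 98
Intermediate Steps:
f = -53 (f = -2 - 51 = -53)
a(Q) = 15 (a(Q) = -3*(-5) = 15)
M = 848 (M = -53*(-16) = 848)
-50*a(-6) + M = -50*15 + 848 = -750 + 848 = 98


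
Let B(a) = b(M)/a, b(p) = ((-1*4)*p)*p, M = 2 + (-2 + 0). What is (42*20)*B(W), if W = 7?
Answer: 0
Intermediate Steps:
M = 0 (M = 2 - 2 = 0)
b(p) = -4*p**2 (b(p) = (-4*p)*p = -4*p**2)
B(a) = 0 (B(a) = (-4*0**2)/a = (-4*0)/a = 0/a = 0)
(42*20)*B(W) = (42*20)*0 = 840*0 = 0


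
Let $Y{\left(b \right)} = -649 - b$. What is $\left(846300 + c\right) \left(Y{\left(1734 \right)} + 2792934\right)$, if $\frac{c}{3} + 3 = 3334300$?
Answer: $30275220794241$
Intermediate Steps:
$c = 10002891$ ($c = -9 + 3 \cdot 3334300 = -9 + 10002900 = 10002891$)
$\left(846300 + c\right) \left(Y{\left(1734 \right)} + 2792934\right) = \left(846300 + 10002891\right) \left(\left(-649 - 1734\right) + 2792934\right) = 10849191 \left(\left(-649 - 1734\right) + 2792934\right) = 10849191 \left(-2383 + 2792934\right) = 10849191 \cdot 2790551 = 30275220794241$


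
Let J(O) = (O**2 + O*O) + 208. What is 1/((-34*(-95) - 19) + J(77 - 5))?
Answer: 1/13787 ≈ 7.2532e-5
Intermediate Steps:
J(O) = 208 + 2*O**2 (J(O) = (O**2 + O**2) + 208 = 2*O**2 + 208 = 208 + 2*O**2)
1/((-34*(-95) - 19) + J(77 - 5)) = 1/((-34*(-95) - 19) + (208 + 2*(77 - 5)**2)) = 1/((3230 - 19) + (208 + 2*72**2)) = 1/(3211 + (208 + 2*5184)) = 1/(3211 + (208 + 10368)) = 1/(3211 + 10576) = 1/13787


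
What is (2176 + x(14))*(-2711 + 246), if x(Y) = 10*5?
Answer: -5487090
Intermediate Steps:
x(Y) = 50
(2176 + x(14))*(-2711 + 246) = (2176 + 50)*(-2711 + 246) = 2226*(-2465) = -5487090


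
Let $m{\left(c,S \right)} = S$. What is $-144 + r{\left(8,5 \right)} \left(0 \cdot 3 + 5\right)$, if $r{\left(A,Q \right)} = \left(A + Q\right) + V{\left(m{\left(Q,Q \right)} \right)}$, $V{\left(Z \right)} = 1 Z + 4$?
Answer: $-34$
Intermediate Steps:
$V{\left(Z \right)} = 4 + Z$ ($V{\left(Z \right)} = Z + 4 = 4 + Z$)
$r{\left(A,Q \right)} = 4 + A + 2 Q$ ($r{\left(A,Q \right)} = \left(A + Q\right) + \left(4 + Q\right) = 4 + A + 2 Q$)
$-144 + r{\left(8,5 \right)} \left(0 \cdot 3 + 5\right) = -144 + \left(4 + 8 + 2 \cdot 5\right) \left(0 \cdot 3 + 5\right) = -144 + \left(4 + 8 + 10\right) \left(0 + 5\right) = -144 + 22 \cdot 5 = -144 + 110 = -34$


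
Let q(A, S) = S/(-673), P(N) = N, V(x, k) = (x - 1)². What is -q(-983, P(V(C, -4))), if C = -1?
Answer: 4/673 ≈ 0.0059435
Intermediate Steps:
V(x, k) = (-1 + x)²
q(A, S) = -S/673 (q(A, S) = S*(-1/673) = -S/673)
-q(-983, P(V(C, -4))) = -(-1)*(-1 - 1)²/673 = -(-1)*(-2)²/673 = -(-1)*4/673 = -1*(-4/673) = 4/673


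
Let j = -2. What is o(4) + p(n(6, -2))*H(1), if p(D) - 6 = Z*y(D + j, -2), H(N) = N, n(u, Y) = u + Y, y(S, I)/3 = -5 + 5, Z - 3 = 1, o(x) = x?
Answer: 10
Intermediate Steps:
Z = 4 (Z = 3 + 1 = 4)
y(S, I) = 0 (y(S, I) = 3*(-5 + 5) = 3*0 = 0)
n(u, Y) = Y + u
p(D) = 6 (p(D) = 6 + 4*0 = 6 + 0 = 6)
o(4) + p(n(6, -2))*H(1) = 4 + 6*1 = 4 + 6 = 10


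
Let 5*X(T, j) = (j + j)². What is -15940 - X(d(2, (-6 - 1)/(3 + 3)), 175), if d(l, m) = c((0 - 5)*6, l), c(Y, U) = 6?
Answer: -40440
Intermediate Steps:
d(l, m) = 6
X(T, j) = 4*j²/5 (X(T, j) = (j + j)²/5 = (2*j)²/5 = (4*j²)/5 = 4*j²/5)
-15940 - X(d(2, (-6 - 1)/(3 + 3)), 175) = -15940 - 4*175²/5 = -15940 - 4*30625/5 = -15940 - 1*24500 = -15940 - 24500 = -40440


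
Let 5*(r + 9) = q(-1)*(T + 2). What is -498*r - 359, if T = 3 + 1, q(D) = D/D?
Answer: 17627/5 ≈ 3525.4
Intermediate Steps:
q(D) = 1
T = 4
r = -39/5 (r = -9 + (1*(4 + 2))/5 = -9 + (1*6)/5 = -9 + (⅕)*6 = -9 + 6/5 = -39/5 ≈ -7.8000)
-498*r - 359 = -498*(-39/5) - 359 = 19422/5 - 359 = 17627/5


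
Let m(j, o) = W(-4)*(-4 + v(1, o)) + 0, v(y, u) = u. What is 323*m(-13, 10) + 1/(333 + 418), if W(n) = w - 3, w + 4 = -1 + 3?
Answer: -7277189/751 ≈ -9690.0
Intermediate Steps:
w = -2 (w = -4 + (-1 + 3) = -4 + 2 = -2)
W(n) = -5 (W(n) = -2 - 3 = -5)
m(j, o) = 20 - 5*o (m(j, o) = -5*(-4 + o) + 0 = (20 - 5*o) + 0 = 20 - 5*o)
323*m(-13, 10) + 1/(333 + 418) = 323*(20 - 5*10) + 1/(333 + 418) = 323*(20 - 50) + 1/751 = 323*(-30) + 1/751 = -9690 + 1/751 = -7277189/751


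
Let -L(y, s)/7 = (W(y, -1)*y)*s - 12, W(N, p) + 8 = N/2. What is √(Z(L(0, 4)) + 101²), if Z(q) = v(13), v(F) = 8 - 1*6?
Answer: √10203 ≈ 101.01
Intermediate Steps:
W(N, p) = -8 + N/2
v(F) = 2 (v(F) = 8 - 6 = 2)
L(y, s) = 84 - 7*s*y*(-8 + y/2) (L(y, s) = -7*(((-8 + y/2)*y)*s - 12) = -7*((y*(-8 + y/2))*s - 12) = -7*(s*y*(-8 + y/2) - 12) = -7*(-12 + s*y*(-8 + y/2)) = 84 - 7*s*y*(-8 + y/2))
Z(q) = 2
√(Z(L(0, 4)) + 101²) = √(2 + 101²) = √(2 + 10201) = √10203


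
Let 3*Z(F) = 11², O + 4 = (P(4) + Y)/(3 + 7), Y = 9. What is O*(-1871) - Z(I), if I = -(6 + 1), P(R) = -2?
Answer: 184019/30 ≈ 6134.0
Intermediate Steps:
I = -7 (I = -1*7 = -7)
O = -33/10 (O = -4 + (-2 + 9)/(3 + 7) = -4 + 7/10 = -33/10 ≈ -3.3000)
Z(F) = 121/3 (Z(F) = (⅓)*11² = (⅓)*121 = 121/3)
O*(-1871) - Z(I) = -33/10*(-1871) - 1*121/3 = 61743/10 - 121/3 = 184019/30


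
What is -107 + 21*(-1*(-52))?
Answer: 985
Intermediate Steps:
-107 + 21*(-1*(-52)) = -107 + 21*52 = -107 + 1092 = 985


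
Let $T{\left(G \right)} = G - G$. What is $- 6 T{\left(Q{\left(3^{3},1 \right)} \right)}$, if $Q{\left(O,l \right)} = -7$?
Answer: $0$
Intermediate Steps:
$T{\left(G \right)} = 0$
$- 6 T{\left(Q{\left(3^{3},1 \right)} \right)} = \left(-6\right) 0 = 0$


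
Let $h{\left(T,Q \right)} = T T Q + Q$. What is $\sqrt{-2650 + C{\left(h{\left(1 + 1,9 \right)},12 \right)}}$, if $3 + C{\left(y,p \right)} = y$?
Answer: $4 i \sqrt{163} \approx 51.069 i$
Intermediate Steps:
$h{\left(T,Q \right)} = Q + Q T^{2}$ ($h{\left(T,Q \right)} = T^{2} Q + Q = Q T^{2} + Q = Q + Q T^{2}$)
$C{\left(y,p \right)} = -3 + y$
$\sqrt{-2650 + C{\left(h{\left(1 + 1,9 \right)},12 \right)}} = \sqrt{-2650 - \left(3 - 9 \left(1 + \left(1 + 1\right)^{2}\right)\right)} = \sqrt{-2650 - \left(3 - 9 \left(1 + 2^{2}\right)\right)} = \sqrt{-2650 - \left(3 - 9 \left(1 + 4\right)\right)} = \sqrt{-2650 + \left(-3 + 9 \cdot 5\right)} = \sqrt{-2650 + \left(-3 + 45\right)} = \sqrt{-2650 + 42} = \sqrt{-2608} = 4 i \sqrt{163}$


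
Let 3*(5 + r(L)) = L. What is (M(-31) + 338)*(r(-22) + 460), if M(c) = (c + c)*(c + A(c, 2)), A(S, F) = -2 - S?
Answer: 206822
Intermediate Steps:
r(L) = -5 + L/3
M(c) = -4*c (M(c) = (c + c)*(c + (-2 - c)) = (2*c)*(-2) = -4*c)
(M(-31) + 338)*(r(-22) + 460) = (-4*(-31) + 338)*((-5 + (1/3)*(-22)) + 460) = (124 + 338)*((-5 - 22/3) + 460) = 462*(-37/3 + 460) = 462*(1343/3) = 206822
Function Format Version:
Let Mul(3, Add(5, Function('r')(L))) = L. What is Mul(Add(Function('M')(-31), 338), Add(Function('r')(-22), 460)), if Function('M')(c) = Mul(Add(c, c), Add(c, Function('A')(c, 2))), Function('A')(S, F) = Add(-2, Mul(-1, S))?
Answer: 206822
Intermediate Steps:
Function('r')(L) = Add(-5, Mul(Rational(1, 3), L))
Function('M')(c) = Mul(-4, c) (Function('M')(c) = Mul(Add(c, c), Add(c, Add(-2, Mul(-1, c)))) = Mul(Mul(2, c), -2) = Mul(-4, c))
Mul(Add(Function('M')(-31), 338), Add(Function('r')(-22), 460)) = Mul(Add(Mul(-4, -31), 338), Add(Add(-5, Mul(Rational(1, 3), -22)), 460)) = Mul(Add(124, 338), Add(Add(-5, Rational(-22, 3)), 460)) = Mul(462, Add(Rational(-37, 3), 460)) = Mul(462, Rational(1343, 3)) = 206822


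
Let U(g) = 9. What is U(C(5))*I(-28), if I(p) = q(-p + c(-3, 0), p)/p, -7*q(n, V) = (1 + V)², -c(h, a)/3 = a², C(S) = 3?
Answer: 6561/196 ≈ 33.474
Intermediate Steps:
c(h, a) = -3*a²
q(n, V) = -(1 + V)²/7
I(p) = -(1 + p)²/(7*p) (I(p) = (-(1 + p)²/7)/p = -(1 + p)²/(7*p))
U(C(5))*I(-28) = 9*(-⅐*(1 - 28)²/(-28)) = 9*(-⅐*(-1/28)*(-27)²) = 9*(-⅐*(-1/28)*729) = 9*(729/196) = 6561/196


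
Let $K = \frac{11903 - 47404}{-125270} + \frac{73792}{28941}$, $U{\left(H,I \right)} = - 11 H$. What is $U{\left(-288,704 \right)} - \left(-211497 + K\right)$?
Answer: $\frac{778244606603269}{3625439070} \approx 2.1466 \cdot 10^{5}$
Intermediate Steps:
$K = \frac{10271358281}{3625439070}$ ($K = \left(-35501\right) \left(- \frac{1}{125270}\right) + 73792 \cdot \frac{1}{28941} = \frac{35501}{125270} + \frac{73792}{28941} = \frac{10271358281}{3625439070} \approx 2.8331$)
$U{\left(-288,704 \right)} - \left(-211497 + K\right) = \left(-11\right) \left(-288\right) - \left(-211497 + \frac{10271358281}{3625439070}\right) = 3168 - - \frac{766759215629509}{3625439070} = 3168 + \frac{766759215629509}{3625439070} = \frac{778244606603269}{3625439070}$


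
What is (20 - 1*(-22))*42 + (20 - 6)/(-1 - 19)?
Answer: 17633/10 ≈ 1763.3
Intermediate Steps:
(20 - 1*(-22))*42 + (20 - 6)/(-1 - 19) = (20 + 22)*42 + 14/(-20) = 42*42 + 14*(-1/20) = 1764 - 7/10 = 17633/10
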